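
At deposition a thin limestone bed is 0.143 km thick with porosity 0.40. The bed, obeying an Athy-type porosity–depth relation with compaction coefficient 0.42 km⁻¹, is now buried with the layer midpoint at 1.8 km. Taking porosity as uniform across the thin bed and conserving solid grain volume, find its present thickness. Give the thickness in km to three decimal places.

Porosity at 1.8 km: n = 0.4·exp(−0.42×1.8) = 0.1878
Solid-volume conservation: h(1−n) = h₀(1−n₀) ⇒ h = h₀·(1−n₀)/(1−n)
h = 0.143 × (1 − 0.4)/(1 − 0.1878) = 0.143 × 0.7387 = 0.1056 km

0.106 km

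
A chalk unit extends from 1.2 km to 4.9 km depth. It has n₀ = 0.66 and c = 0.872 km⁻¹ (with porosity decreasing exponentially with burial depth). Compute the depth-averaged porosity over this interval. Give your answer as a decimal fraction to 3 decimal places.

0.069

⟨n⟩ = (1/(d₂−d₁)) ∫ n₀ e^(−cd) dd = n₀·(e^(−c·d₁) − e^(−c·d₂)) / (c·(d₂−d₁))
e^(−0.872×1.2) = 0.3512; e^(−0.872×4.9) = 0.0139
⟨n⟩ = 0.66 × (0.3512 − 0.0139) / (0.872 × 3.7) = 0.66 × 0.1045 = 0.0690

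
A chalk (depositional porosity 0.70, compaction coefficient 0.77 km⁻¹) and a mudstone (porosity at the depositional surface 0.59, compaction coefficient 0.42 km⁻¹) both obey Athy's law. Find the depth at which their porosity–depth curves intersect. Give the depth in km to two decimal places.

Set φ₀ₐ e^(−βₐZ) = φ₀ᵦ e^(−βᵦZ) ⇒ ln(φ₀ₐ/φ₀ᵦ) = (βₐ − βᵦ)·Z
Z = ln(0.7/0.59) / (0.77 − 0.42) = 0.1710 / 0.35 = 0.488 km

0.49 km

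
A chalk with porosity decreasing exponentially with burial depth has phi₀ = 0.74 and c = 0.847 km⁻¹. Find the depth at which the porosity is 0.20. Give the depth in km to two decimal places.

1.54 km

Invert Athy's law: d = ln(phi₀/phi) / c
d = ln(0.74/0.2) / 0.847 = ln(3.7) / 0.847 = 1.3083 / 0.847 = 1.545 km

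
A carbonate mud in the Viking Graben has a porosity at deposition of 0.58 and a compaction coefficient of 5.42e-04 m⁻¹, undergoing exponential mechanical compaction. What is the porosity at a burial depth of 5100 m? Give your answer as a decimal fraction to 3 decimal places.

0.037

Working in km (1 km = 1000 m; k in km⁻¹ = k in m⁻¹ × 1000):
n = n₀·exp(−k·z) = 0.58 × exp(−0.542 × 5.1) = 0.58 × exp(−2.764)
  = 0.58 × 0.0630 = 0.0366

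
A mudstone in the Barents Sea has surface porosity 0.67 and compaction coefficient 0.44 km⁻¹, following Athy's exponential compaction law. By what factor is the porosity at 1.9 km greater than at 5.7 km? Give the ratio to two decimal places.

5.32

φ(d₁)/φ(d₂) = e^(−β·d₁)/e^(−β·d₂) = e^{β(d₂−d₁)}
= exp(0.44 × 3.8) = exp(1.672) = 5.3228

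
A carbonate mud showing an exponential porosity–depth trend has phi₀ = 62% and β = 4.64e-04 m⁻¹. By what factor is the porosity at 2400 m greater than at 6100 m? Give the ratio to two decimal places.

5.57

Working in km (1 km = 1000 m; β in km⁻¹ = β in m⁻¹ × 1000):
phi(d₁)/phi(d₂) = e^(−β·d₁)/e^(−β·d₂) = e^{β(d₂−d₁)}
= exp(0.464 × 3.7) = exp(1.717) = 5.5667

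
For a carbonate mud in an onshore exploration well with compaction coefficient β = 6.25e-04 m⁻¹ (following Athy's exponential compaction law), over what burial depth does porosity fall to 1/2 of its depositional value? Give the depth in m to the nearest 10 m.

Working in km (1 km = 1000 m; β in km⁻¹ = β in m⁻¹ × 1000):
phi/phi₀ = 1/2 ⇒ exp(−β·Z) = 1/2 ⇒ Z = ln(2) / β
Z = 0.6931 / 0.625 = 1.109 km

1110 m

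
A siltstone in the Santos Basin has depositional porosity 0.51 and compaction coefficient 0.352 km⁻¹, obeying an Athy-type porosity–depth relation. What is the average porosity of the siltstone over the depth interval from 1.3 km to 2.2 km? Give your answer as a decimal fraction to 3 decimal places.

⟨phi⟩ = (1/(d₂−d₁)) ∫ phi₀ e^(−cd) dd = phi₀·(e^(−c·d₁) − e^(−c·d₂)) / (c·(d₂−d₁))
e^(−0.352×1.3) = 0.6328; e^(−0.352×2.2) = 0.4610
⟨phi⟩ = 0.51 × (0.6328 − 0.4610) / (0.352 × 0.9) = 0.51 × 0.5424 = 0.2766

0.277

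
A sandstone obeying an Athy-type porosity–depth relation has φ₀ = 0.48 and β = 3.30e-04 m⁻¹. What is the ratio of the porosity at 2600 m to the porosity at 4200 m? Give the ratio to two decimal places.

1.70

Working in km (1 km = 1000 m; β in km⁻¹ = β in m⁻¹ × 1000):
φ(z₁)/φ(z₂) = e^(−β·z₁)/e^(−β·z₂) = e^{β(z₂−z₁)}
= exp(0.33 × 1.6) = exp(0.528) = 1.6955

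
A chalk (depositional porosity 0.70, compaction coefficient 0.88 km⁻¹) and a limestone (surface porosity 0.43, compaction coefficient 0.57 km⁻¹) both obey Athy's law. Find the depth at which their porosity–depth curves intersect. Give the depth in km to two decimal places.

1.57 km

Set φ₀ₐ e^(−cₐd) = φ₀ᵦ e^(−cᵦd) ⇒ ln(φ₀ₐ/φ₀ᵦ) = (cₐ − cᵦ)·d
d = ln(0.7/0.43) / (0.88 − 0.57) = 0.4873 / 0.31 = 1.572 km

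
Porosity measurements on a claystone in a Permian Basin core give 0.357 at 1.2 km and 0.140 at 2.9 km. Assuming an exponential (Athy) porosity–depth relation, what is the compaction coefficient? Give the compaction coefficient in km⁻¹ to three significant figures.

Athy: n(z) = n₀ e^(−cz) ⇒ n₁/n₂ = e^{c(z₂−z₁)} ⇒ c = ln(n₁/n₂)/(z₂−z₁)
c = ln(0.357/0.14) / (2.9 − 1.2) = ln(2.55) / 1.7 = 0.9361 / 1.7 = 0.5506 km⁻¹

0.551 km⁻¹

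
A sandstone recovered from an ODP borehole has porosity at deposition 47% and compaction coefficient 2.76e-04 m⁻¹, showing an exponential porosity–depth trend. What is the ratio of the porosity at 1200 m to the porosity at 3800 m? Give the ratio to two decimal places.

2.05

Working in km (1 km = 1000 m; c in km⁻¹ = c in m⁻¹ × 1000):
n(d₁)/n(d₂) = e^(−c·d₁)/e^(−c·d₂) = e^{c(d₂−d₁)}
= exp(0.276 × 2.6) = exp(0.7176) = 2.0495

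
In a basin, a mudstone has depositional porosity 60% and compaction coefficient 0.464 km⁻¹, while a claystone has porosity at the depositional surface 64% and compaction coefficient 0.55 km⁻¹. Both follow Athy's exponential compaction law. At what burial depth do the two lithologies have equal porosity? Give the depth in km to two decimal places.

0.75 km

Set phi₀ₐ e^(−kₐz) = phi₀ᵦ e^(−kᵦz) ⇒ ln(phi₀ₐ/phi₀ᵦ) = (kₐ − kᵦ)·z
z = ln(0.6/0.64) / (0.464 − 0.55) = -0.0645 / -0.086 = 0.750 km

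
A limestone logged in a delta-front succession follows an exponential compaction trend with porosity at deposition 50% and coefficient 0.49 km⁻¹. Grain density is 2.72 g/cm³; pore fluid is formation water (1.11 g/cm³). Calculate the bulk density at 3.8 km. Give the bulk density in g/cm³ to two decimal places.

2.59 g/cm³

Porosity at depth: phi = 0.5·exp(−0.49×3.8) = 0.5×0.1554 = 0.0777
Bulk density: ρ_b = (1−phi)ρ_g + phi·ρ_f = 0.9223×2.72 + 0.0777×1.11
       = 2.509 + 0.086 = 2.595 g/cm³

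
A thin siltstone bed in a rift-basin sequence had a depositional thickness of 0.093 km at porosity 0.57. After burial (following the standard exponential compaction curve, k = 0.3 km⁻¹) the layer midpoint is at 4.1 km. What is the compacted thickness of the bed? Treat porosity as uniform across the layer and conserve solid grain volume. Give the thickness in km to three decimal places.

Porosity at 4.1 km: phi = 0.57·exp(−0.3×4.1) = 0.1666
Solid-volume conservation: h(1−phi) = h₀(1−phi₀) ⇒ h = h₀·(1−phi₀)/(1−phi)
h = 0.093 × (1 − 0.57)/(1 − 0.1666) = 0.093 × 0.5160 = 0.0480 km

0.048 km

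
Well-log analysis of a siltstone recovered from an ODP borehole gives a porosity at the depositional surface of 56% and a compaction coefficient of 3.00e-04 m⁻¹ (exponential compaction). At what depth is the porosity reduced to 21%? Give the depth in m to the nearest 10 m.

Working in km (1 km = 1000 m; k in km⁻¹ = k in m⁻¹ × 1000):
Invert Athy's law: d = ln(phi₀/phi) / k
d = ln(0.56/0.21) / 0.3 = ln(2.667) / 0.3 = 0.9808 / 0.3 = 3.269 km

3270 m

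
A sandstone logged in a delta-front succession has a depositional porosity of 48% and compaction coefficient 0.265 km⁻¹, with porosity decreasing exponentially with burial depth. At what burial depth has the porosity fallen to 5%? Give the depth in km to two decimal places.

8.53 km

Invert Athy's law: d = ln(phi₀/phi) / β
d = ln(0.48/0.05) / 0.265 = ln(9.6) / 0.265 = 2.2618 / 0.265 = 8.535 km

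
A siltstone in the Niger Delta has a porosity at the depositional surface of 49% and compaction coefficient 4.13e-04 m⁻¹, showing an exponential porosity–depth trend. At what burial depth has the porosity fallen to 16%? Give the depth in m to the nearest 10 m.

2710 m

Working in km (1 km = 1000 m; β in km⁻¹ = β in m⁻¹ × 1000):
Invert Athy's law: d = ln(φ₀/φ) / β
d = ln(0.49/0.16) / 0.413 = ln(3.062) / 0.413 = 1.1192 / 0.413 = 2.710 km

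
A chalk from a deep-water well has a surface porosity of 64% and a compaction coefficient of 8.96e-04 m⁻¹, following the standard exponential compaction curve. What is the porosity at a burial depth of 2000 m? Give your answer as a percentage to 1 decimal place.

10.7%

Working in km (1 km = 1000 m; c in km⁻¹ = c in m⁻¹ × 1000):
n = n₀·exp(−c·z) = 0.64 × exp(−0.896 × 2) = 0.64 × exp(−1.792)
  = 0.64 × 0.1666 = 0.1066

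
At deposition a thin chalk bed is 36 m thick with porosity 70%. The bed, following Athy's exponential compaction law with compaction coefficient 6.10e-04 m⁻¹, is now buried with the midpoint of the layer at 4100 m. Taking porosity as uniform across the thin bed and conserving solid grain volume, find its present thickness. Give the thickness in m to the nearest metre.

Working in km (1 km = 1000 m; c in km⁻¹ = c in m⁻¹ × 1000):
Porosity at 4.1 km: phi = 0.7·exp(−0.61×4.1) = 0.0574
Solid-volume conservation: h(1−phi) = h₀(1−phi₀) ⇒ h = h₀·(1−phi₀)/(1−phi)
h = 0.036 × (1 − 0.7)/(1 − 0.0574) = 0.036 × 0.3183 = 0.0115 km

11 m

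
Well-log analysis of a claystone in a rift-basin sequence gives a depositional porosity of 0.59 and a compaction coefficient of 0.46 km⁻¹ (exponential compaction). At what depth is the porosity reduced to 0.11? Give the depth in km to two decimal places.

Invert Athy's law: Z = ln(n₀/n) / β
Z = ln(0.59/0.11) / 0.46 = ln(5.364) / 0.46 = 1.6796 / 0.46 = 3.651 km

3.65 km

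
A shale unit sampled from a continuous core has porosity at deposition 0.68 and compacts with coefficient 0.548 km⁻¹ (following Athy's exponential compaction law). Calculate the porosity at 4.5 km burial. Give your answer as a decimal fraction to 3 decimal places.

0.058

phi = phi₀·exp(−k·z) = 0.68 × exp(−0.548 × 4.5) = 0.68 × exp(−2.466)
  = 0.68 × 0.0849 = 0.0577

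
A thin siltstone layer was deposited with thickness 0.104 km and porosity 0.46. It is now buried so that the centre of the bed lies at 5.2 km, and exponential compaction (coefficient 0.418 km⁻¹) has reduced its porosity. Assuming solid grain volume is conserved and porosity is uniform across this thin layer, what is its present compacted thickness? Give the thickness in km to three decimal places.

0.059 km

Porosity at 5.2 km: φ = 0.46·exp(−0.418×5.2) = 0.0523
Solid-volume conservation: h(1−φ) = h₀(1−φ₀) ⇒ h = h₀·(1−φ₀)/(1−φ)
h = 0.104 × (1 − 0.46)/(1 − 0.0523) = 0.104 × 0.5698 = 0.0593 km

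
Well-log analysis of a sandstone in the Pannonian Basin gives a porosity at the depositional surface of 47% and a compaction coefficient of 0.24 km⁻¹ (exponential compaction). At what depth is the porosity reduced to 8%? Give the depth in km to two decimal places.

7.38 km

Invert Athy's law: d = ln(n₀/n) / β
d = ln(0.47/0.08) / 0.24 = ln(5.875) / 0.24 = 1.7707 / 0.24 = 7.378 km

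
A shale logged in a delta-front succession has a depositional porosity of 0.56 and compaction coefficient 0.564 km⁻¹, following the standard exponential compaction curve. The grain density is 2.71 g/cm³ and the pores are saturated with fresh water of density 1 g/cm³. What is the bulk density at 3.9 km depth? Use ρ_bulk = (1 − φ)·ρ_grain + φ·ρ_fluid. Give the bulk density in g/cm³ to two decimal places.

Porosity at depth: φ = 0.56·exp(−0.564×3.9) = 0.56×0.1108 = 0.0621
Bulk density: ρ_b = (1−φ)ρ_g + φ·ρ_f = 0.9379×2.71 + 0.0621×1
       = 2.542 + 0.062 = 2.604 g/cm³

2.60 g/cm³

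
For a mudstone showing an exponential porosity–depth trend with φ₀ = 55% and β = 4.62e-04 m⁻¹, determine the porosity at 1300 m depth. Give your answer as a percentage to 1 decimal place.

30.2%

Working in km (1 km = 1000 m; β in km⁻¹ = β in m⁻¹ × 1000):
φ = φ₀·exp(−β·d) = 0.55 × exp(−0.462 × 1.3) = 0.55 × exp(−0.6006)
  = 0.55 × 0.5485 = 0.3017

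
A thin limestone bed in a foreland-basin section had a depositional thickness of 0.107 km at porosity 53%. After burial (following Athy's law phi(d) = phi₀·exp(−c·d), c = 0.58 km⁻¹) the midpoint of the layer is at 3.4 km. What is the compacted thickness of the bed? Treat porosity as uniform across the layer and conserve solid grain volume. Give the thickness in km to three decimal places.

Porosity at 3.4 km: phi = 0.53·exp(−0.58×3.4) = 0.0738
Solid-volume conservation: h(1−phi) = h₀(1−phi₀) ⇒ h = h₀·(1−phi₀)/(1−phi)
h = 0.107 × (1 − 0.53)/(1 − 0.0738) = 0.107 × 0.5074 = 0.0543 km

0.054 km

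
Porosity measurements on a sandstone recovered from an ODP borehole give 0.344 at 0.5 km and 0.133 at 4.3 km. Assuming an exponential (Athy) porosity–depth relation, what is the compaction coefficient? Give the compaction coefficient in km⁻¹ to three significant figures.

0.250 km⁻¹

Athy: n(Z) = n₀ e^(−kZ) ⇒ n₁/n₂ = e^{k(Z₂−Z₁)} ⇒ k = ln(n₁/n₂)/(Z₂−Z₁)
k = ln(0.344/0.133) / (4.3 − 0.5) = ln(2.586) / 3.8 = 0.9503 / 3.8 = 0.2501 km⁻¹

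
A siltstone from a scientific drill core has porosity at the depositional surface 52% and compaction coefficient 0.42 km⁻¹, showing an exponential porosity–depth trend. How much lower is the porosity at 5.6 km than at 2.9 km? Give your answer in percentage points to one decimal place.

10.4 percentage points

phi(2.9) = 0.52·e^(−0.42×2.9) = 0.1538
phi(5.6) = 0.52·e^(−0.42×5.6) = 0.0495
Δphi = 0.1538 − 0.0495 = 0.1043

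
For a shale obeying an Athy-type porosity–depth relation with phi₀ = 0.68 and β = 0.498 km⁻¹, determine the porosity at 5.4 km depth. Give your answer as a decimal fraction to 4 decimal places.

phi = phi₀·exp(−β·d) = 0.68 × exp(−0.498 × 5.4) = 0.68 × exp(−2.689)
  = 0.68 × 0.0679 = 0.0462

0.0462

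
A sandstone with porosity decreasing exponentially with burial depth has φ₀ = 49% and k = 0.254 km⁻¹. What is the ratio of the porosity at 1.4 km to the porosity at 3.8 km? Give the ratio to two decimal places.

φ(z₁)/φ(z₂) = e^(−k·z₁)/e^(−k·z₂) = e^{k(z₂−z₁)}
= exp(0.254 × 2.4) = exp(0.6096) = 1.8397

1.84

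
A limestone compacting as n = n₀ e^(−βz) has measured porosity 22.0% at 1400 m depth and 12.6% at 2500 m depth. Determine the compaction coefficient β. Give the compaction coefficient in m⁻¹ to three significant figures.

Working in km (1 km = 1000 m; β in km⁻¹ = β in m⁻¹ × 1000):
Athy: n(z) = n₀ e^(−βz) ⇒ n₁/n₂ = e^{β(z₂−z₁)} ⇒ β = ln(n₁/n₂)/(z₂−z₁)
β = ln(0.22/0.126) / (2.5 − 1.4) = ln(1.746) / 1.1 = 0.5573 / 1.1 = 0.5067 km⁻¹

0.000507 m⁻¹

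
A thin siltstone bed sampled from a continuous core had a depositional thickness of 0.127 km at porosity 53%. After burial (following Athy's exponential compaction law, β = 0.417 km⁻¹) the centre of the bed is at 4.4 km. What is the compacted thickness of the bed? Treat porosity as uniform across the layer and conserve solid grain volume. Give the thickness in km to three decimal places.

Porosity at 4.4 km: phi = 0.53·exp(−0.417×4.4) = 0.0846
Solid-volume conservation: h(1−phi) = h₀(1−phi₀) ⇒ h = h₀·(1−phi₀)/(1−phi)
h = 0.127 × (1 − 0.53)/(1 − 0.0846) = 0.127 × 0.5134 = 0.0652 km

0.065 km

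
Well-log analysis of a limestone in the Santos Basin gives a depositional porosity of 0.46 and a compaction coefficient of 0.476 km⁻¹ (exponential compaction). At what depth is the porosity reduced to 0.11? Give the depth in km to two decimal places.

3.01 km

Invert Athy's law: z = ln(φ₀/φ) / k
z = ln(0.46/0.11) / 0.476 = ln(4.182) / 0.476 = 1.4307 / 0.476 = 3.006 km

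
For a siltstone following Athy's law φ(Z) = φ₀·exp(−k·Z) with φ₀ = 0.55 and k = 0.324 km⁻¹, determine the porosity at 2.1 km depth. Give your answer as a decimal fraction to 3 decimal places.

φ = φ₀·exp(−k·Z) = 0.55 × exp(−0.324 × 2.1) = 0.55 × exp(−0.6804)
  = 0.55 × 0.5064 = 0.2785

0.279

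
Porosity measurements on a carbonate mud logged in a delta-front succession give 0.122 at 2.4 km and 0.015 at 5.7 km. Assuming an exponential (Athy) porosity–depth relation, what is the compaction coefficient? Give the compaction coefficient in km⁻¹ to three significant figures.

Athy: φ(Z) = φ₀ e^(−kZ) ⇒ φ₁/φ₂ = e^{k(Z₂−Z₁)} ⇒ k = ln(φ₁/φ₂)/(Z₂−Z₁)
k = ln(0.122/0.015) / (5.7 − 2.4) = ln(8.133) / 3.3 = 2.0960 / 3.3 = 0.6351 km⁻¹

0.635 km⁻¹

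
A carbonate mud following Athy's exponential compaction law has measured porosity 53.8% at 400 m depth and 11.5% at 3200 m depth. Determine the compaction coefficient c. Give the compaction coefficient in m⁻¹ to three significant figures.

Working in km (1 km = 1000 m; c in km⁻¹ = c in m⁻¹ × 1000):
Athy: n(z) = n₀ e^(−cz) ⇒ n₁/n₂ = e^{c(z₂−z₁)} ⇒ c = ln(n₁/n₂)/(z₂−z₁)
c = ln(0.538/0.115) / (3.2 − 0.4) = ln(4.678) / 2.8 = 1.5429 / 2.8 = 0.551 km⁻¹

0.000551 m⁻¹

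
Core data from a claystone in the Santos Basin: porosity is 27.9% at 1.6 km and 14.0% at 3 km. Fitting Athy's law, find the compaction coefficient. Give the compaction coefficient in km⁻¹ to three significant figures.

0.493 km⁻¹

Athy: phi(d) = phi₀ e^(−cd) ⇒ phi₁/phi₂ = e^{c(d₂−d₁)} ⇒ c = ln(phi₁/phi₂)/(d₂−d₁)
c = ln(0.279/0.14) / (3 − 1.6) = ln(1.993) / 1.4 = 0.6896 / 1.4 = 0.4925 km⁻¹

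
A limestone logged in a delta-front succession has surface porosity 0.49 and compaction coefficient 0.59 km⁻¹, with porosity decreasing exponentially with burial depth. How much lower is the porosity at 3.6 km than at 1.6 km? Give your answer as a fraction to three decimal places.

0.132

φ(1.6) = 0.49·e^(−0.59×1.6) = 0.1906
φ(3.6) = 0.49·e^(−0.59×3.6) = 0.0586
Δφ = 0.1906 − 0.0586 = 0.1321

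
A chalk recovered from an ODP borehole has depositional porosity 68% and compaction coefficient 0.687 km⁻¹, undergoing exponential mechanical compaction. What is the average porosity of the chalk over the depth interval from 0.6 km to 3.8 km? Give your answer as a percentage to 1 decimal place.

18.2%

⟨phi⟩ = (1/(z₂−z₁)) ∫ phi₀ e^(−βz) dz = phi₀·(e^(−β·z₁) − e^(−β·z₂)) / (β·(z₂−z₁))
e^(−0.687×0.6) = 0.6622; e^(−0.687×3.8) = 0.0735
⟨phi⟩ = 0.68 × (0.6622 − 0.0735) / (0.687 × 3.2) = 0.68 × 0.2678 = 0.1821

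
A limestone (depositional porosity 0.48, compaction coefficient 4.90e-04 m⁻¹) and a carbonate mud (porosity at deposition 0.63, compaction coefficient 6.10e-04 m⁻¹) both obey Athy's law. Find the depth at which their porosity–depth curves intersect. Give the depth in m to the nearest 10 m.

Working in km (1 km = 1000 m; c in km⁻¹ = c in m⁻¹ × 1000):
Set φ₀ₐ e^(−cₐZ) = φ₀ᵦ e^(−cᵦZ) ⇒ ln(φ₀ₐ/φ₀ᵦ) = (cₐ − cᵦ)·Z
Z = ln(0.48/0.63) / (0.49 − 0.61) = -0.2719 / -0.12 = 2.266 km

2270 m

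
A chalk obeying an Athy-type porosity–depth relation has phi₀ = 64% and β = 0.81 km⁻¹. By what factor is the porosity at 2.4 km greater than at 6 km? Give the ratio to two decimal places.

phi(z₁)/phi(z₂) = e^(−β·z₁)/e^(−β·z₂) = e^{β(z₂−z₁)}
= exp(0.81 × 3.6) = exp(2.916) = 18.4673

18.47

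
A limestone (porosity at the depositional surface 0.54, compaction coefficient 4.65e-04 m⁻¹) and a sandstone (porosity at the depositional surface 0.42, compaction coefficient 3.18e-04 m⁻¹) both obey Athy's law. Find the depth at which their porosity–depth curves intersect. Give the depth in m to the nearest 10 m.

1710 m

Working in km (1 km = 1000 m; c in km⁻¹ = c in m⁻¹ × 1000):
Set phi₀ₐ e^(−cₐz) = phi₀ᵦ e^(−cᵦz) ⇒ ln(phi₀ₐ/phi₀ᵦ) = (cₐ − cᵦ)·z
z = ln(0.54/0.42) / (0.465 − 0.318) = 0.2513 / 0.147 = 1.710 km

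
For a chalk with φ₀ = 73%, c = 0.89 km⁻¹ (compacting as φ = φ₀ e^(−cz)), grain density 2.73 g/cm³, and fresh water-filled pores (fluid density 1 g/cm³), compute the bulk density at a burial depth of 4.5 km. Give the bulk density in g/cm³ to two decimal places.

2.71 g/cm³

Porosity at depth: φ = 0.73·exp(−0.89×4.5) = 0.73×0.0182 = 0.0133
Bulk density: ρ_b = (1−φ)ρ_g + φ·ρ_f = 0.9867×2.73 + 0.0133×1
       = 2.694 + 0.013 = 2.707 g/cm³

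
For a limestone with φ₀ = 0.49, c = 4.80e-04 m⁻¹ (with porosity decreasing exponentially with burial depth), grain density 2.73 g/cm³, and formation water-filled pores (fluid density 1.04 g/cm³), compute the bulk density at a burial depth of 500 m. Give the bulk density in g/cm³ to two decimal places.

2.08 g/cm³

Working in km (1 km = 1000 m; c in km⁻¹ = c in m⁻¹ × 1000):
Porosity at depth: φ = 0.49·exp(−0.48×0.5) = 0.49×0.7866 = 0.3854
Bulk density: ρ_b = (1−φ)ρ_g + φ·ρ_f = 0.6146×2.73 + 0.3854×1.04
       = 1.678 + 0.401 = 2.079 g/cm³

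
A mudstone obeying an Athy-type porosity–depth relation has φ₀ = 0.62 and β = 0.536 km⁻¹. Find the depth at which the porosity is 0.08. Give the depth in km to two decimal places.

Invert Athy's law: Z = ln(φ₀/φ) / β
Z = ln(0.62/0.08) / 0.536 = ln(7.75) / 0.536 = 2.0477 / 0.536 = 3.820 km

3.82 km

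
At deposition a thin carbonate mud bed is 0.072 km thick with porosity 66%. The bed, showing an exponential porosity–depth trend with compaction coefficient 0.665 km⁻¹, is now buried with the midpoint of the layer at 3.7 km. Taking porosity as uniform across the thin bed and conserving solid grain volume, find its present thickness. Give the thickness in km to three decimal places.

0.026 km

Porosity at 3.7 km: φ = 0.66·exp(−0.665×3.7) = 0.0564
Solid-volume conservation: h(1−φ) = h₀(1−φ₀) ⇒ h = h₀·(1−φ₀)/(1−φ)
h = 0.072 × (1 − 0.66)/(1 − 0.0564) = 0.072 × 0.3603 = 0.0259 km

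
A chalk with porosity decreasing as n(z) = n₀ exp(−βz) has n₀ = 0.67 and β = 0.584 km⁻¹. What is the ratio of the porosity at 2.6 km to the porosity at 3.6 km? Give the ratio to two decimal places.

n(z₁)/n(z₂) = e^(−β·z₁)/e^(−β·z₂) = e^{β(z₂−z₁)}
= exp(0.584 × 1) = exp(0.584) = 1.7932

1.79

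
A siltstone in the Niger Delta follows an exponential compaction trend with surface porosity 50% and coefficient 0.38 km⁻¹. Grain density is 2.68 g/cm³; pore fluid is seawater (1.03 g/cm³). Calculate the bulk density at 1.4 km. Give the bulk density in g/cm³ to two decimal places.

Porosity at depth: n = 0.5·exp(−0.38×1.4) = 0.5×0.5874 = 0.2937
Bulk density: ρ_b = (1−n)ρ_g + n·ρ_f = 0.7063×2.68 + 0.2937×1.03
       = 1.893 + 0.303 = 2.195 g/cm³

2.20 g/cm³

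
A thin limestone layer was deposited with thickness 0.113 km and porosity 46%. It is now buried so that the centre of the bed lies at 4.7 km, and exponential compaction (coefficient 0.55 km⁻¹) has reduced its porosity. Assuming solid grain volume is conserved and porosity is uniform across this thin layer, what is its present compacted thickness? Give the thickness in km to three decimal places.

0.063 km

Porosity at 4.7 km: phi = 0.46·exp(−0.55×4.7) = 0.0347
Solid-volume conservation: h(1−phi) = h₀(1−phi₀) ⇒ h = h₀·(1−phi₀)/(1−phi)
h = 0.113 × (1 − 0.46)/(1 − 0.0347) = 0.113 × 0.5594 = 0.0632 km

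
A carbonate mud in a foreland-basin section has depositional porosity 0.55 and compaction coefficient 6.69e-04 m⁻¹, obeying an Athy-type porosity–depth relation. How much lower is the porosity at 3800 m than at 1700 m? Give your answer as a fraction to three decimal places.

Working in km (1 km = 1000 m; β in km⁻¹ = β in m⁻¹ × 1000):
phi(1.7) = 0.55·e^(−0.669×1.7) = 0.1764
phi(3.8) = 0.55·e^(−0.669×3.8) = 0.0433
Δphi = 0.1764 − 0.0433 = 0.1331

0.133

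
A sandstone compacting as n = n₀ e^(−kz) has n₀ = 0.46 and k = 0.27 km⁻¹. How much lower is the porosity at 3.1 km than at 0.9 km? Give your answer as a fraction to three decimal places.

n(0.9) = 0.46·e^(−0.27×0.9) = 0.3608
n(3.1) = 0.46·e^(−0.27×3.1) = 0.1992
Δn = 0.3608 − 0.1992 = 0.1616

0.162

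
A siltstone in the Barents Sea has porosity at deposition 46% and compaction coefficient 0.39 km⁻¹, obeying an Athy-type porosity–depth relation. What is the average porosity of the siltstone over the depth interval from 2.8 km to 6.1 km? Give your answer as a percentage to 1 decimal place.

8.7%

⟨n⟩ = (1/(z₂−z₁)) ∫ n₀ e^(−βz) dz = n₀·(e^(−β·z₁) − e^(−β·z₂)) / (β·(z₂−z₁))
e^(−0.39×2.8) = 0.3355; e^(−0.39×6.1) = 0.0926
⟨n⟩ = 0.46 × (0.3355 − 0.0926) / (0.39 × 3.3) = 0.46 × 0.1887 = 0.0868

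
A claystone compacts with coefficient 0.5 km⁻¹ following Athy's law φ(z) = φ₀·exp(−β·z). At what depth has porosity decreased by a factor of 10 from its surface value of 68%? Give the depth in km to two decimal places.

φ/φ₀ = 1/10 ⇒ exp(−β·z) = 1/10 ⇒ z = ln(10) / β
z = 2.3026 / 0.5 = 4.605 km

4.61 km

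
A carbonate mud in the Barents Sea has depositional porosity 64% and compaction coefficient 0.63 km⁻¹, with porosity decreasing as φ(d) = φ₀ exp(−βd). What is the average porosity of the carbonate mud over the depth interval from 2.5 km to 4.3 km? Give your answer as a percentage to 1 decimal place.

7.9%

⟨φ⟩ = (1/(d₂−d₁)) ∫ φ₀ e^(−βd) dd = φ₀·(e^(−β·d₁) − e^(−β·d₂)) / (β·(d₂−d₁))
e^(−0.63×2.5) = 0.2070; e^(−0.63×4.3) = 0.0666
⟨φ⟩ = 0.64 × (0.2070 − 0.0666) / (0.63 × 1.8) = 0.64 × 0.1238 = 0.0792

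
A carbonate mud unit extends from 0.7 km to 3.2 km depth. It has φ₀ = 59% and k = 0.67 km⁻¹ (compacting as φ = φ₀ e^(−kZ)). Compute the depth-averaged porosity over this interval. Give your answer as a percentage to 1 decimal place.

⟨φ⟩ = (1/(Z₂−Z₁)) ∫ φ₀ e^(−kZ) dZ = φ₀·(e^(−k·Z₁) − e^(−k·Z₂)) / (k·(Z₂−Z₁))
e^(−0.67×0.7) = 0.6256; e^(−0.67×3.2) = 0.1172
⟨φ⟩ = 0.59 × (0.6256 − 0.1172) / (0.67 × 2.5) = 0.59 × 0.3035 = 0.1791

17.9%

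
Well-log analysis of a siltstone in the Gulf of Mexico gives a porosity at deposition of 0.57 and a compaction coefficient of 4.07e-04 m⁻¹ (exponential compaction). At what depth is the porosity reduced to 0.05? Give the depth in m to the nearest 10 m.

5980 m

Working in km (1 km = 1000 m; c in km⁻¹ = c in m⁻¹ × 1000):
Invert Athy's law: Z = ln(phi₀/phi) / c
Z = ln(0.57/0.05) / 0.407 = ln(11.4) / 0.407 = 2.4336 / 0.407 = 5.979 km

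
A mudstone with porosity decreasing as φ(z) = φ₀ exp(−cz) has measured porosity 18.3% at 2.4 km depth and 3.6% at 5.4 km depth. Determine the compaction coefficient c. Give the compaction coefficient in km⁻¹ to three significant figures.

Athy: φ(z) = φ₀ e^(−cz) ⇒ φ₁/φ₂ = e^{c(z₂−z₁)} ⇒ c = ln(φ₁/φ₂)/(z₂−z₁)
c = ln(0.183/0.036) / (5.4 − 2.4) = ln(5.083) / 3 = 1.6260 / 3 = 0.542 km⁻¹

0.542 km⁻¹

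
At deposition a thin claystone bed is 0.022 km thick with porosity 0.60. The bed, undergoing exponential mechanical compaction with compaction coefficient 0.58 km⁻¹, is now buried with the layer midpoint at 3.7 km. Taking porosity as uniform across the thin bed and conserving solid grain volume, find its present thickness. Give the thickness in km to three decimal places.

0.009 km

Porosity at 3.7 km: phi = 0.6·exp(−0.58×3.7) = 0.0702
Solid-volume conservation: h(1−phi) = h₀(1−phi₀) ⇒ h = h₀·(1−phi₀)/(1−phi)
h = 0.022 × (1 − 0.6)/(1 − 0.0702) = 0.022 × 0.4302 = 0.0095 km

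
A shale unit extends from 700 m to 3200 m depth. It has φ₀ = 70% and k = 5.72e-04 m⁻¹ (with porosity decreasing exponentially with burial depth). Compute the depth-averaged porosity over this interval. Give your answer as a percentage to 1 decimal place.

Working in km (1 km = 1000 m; k in km⁻¹ = k in m⁻¹ × 1000):
⟨φ⟩ = (1/(z₂−z₁)) ∫ φ₀ e^(−kz) dz = φ₀·(e^(−k·z₁) − e^(−k·z₂)) / (k·(z₂−z₁))
e^(−0.572×0.7) = 0.6701; e^(−0.572×3.2) = 0.1603
⟨φ⟩ = 0.7 × (0.6701 − 0.1603) / (0.572 × 2.5) = 0.7 × 0.3564 = 0.2495

25.0%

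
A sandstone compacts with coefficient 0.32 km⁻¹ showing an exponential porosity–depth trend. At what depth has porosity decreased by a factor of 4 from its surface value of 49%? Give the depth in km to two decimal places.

φ/φ₀ = 1/4 ⇒ exp(−k·Z) = 1/4 ⇒ Z = ln(4) / k
Z = 1.3863 / 0.32 = 4.332 km

4.33 km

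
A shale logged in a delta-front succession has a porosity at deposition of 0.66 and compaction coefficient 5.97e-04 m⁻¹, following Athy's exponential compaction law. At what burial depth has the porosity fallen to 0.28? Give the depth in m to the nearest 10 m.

1440 m

Working in km (1 km = 1000 m; k in km⁻¹ = k in m⁻¹ × 1000):
Invert Athy's law: Z = ln(n₀/n) / k
Z = ln(0.66/0.28) / 0.597 = ln(2.357) / 0.597 = 0.8575 / 0.597 = 1.436 km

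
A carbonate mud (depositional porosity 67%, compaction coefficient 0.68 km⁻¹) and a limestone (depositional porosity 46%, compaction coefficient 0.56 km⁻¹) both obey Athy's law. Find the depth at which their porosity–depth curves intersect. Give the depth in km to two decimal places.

3.13 km

Set n₀ₐ e^(−kₐZ) = n₀ᵦ e^(−kᵦZ) ⇒ ln(n₀ₐ/n₀ᵦ) = (kₐ − kᵦ)·Z
Z = ln(0.67/0.46) / (0.68 − 0.56) = 0.3761 / 0.12 = 3.134 km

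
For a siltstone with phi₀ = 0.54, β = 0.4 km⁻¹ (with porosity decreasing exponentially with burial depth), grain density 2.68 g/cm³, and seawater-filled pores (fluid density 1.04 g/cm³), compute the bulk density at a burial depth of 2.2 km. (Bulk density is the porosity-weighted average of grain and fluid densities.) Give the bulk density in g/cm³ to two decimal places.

Porosity at depth: phi = 0.54·exp(−0.4×2.2) = 0.54×0.4148 = 0.2240
Bulk density: ρ_b = (1−phi)ρ_g + phi·ρ_f = 0.7760×2.68 + 0.2240×1.04
       = 2.080 + 0.233 = 2.313 g/cm³

2.31 g/cm³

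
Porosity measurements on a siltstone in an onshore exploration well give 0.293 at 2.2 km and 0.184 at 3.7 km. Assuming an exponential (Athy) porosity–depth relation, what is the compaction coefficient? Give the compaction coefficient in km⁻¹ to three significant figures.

Athy: n(Z) = n₀ e^(−cZ) ⇒ n₁/n₂ = e^{c(Z₂−Z₁)} ⇒ c = ln(n₁/n₂)/(Z₂−Z₁)
c = ln(0.293/0.184) / (3.7 − 2.2) = ln(1.592) / 1.5 = 0.4652 / 1.5 = 0.3102 km⁻¹

0.310 km⁻¹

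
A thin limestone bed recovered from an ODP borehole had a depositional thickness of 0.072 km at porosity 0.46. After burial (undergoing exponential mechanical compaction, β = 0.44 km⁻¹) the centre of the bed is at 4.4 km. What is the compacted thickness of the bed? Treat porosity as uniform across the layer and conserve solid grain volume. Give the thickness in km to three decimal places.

0.042 km

Porosity at 4.4 km: phi = 0.46·exp(−0.44×4.4) = 0.0664
Solid-volume conservation: h(1−phi) = h₀(1−phi₀) ⇒ h = h₀·(1−phi₀)/(1−phi)
h = 0.072 × (1 − 0.46)/(1 − 0.0664) = 0.072 × 0.5784 = 0.0416 km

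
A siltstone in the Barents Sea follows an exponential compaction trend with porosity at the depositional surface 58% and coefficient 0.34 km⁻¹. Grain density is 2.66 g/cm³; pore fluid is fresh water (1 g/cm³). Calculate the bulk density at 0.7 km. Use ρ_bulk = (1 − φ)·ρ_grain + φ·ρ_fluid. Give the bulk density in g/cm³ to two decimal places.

Porosity at depth: n = 0.58·exp(−0.34×0.7) = 0.58×0.7882 = 0.4572
Bulk density: ρ_b = (1−n)ρ_g + n·ρ_f = 0.5428×2.66 + 0.4572×1
       = 1.444 + 0.457 = 1.901 g/cm³

1.90 g/cm³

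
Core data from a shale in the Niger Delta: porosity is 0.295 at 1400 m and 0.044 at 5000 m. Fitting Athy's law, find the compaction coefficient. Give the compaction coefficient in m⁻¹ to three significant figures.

Working in km (1 km = 1000 m; c in km⁻¹ = c in m⁻¹ × 1000):
Athy: n(d) = n₀ e^(−cd) ⇒ n₁/n₂ = e^{c(d₂−d₁)} ⇒ c = ln(n₁/n₂)/(d₂−d₁)
c = ln(0.295/0.044) / (5 − 1.4) = ln(6.705) / 3.6 = 1.9028 / 3.6 = 0.5286 km⁻¹

0.000529 m⁻¹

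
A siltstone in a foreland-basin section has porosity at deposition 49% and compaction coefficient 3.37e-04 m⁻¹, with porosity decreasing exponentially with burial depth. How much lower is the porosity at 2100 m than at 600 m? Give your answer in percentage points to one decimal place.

15.9 percentage points

Working in km (1 km = 1000 m; c in km⁻¹ = c in m⁻¹ × 1000):
φ(0.6) = 0.49·e^(−0.337×0.6) = 0.4003
φ(2.1) = 0.49·e^(−0.337×2.1) = 0.2415
Δφ = 0.4003 − 0.2415 = 0.1588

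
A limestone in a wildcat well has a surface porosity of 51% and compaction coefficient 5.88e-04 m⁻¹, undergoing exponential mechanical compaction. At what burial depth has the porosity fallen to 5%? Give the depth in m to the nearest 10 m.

3950 m

Working in km (1 km = 1000 m; β in km⁻¹ = β in m⁻¹ × 1000):
Invert Athy's law: z = ln(n₀/n) / β
z = ln(0.51/0.05) / 0.588 = ln(10.2) / 0.588 = 2.3224 / 0.588 = 3.950 km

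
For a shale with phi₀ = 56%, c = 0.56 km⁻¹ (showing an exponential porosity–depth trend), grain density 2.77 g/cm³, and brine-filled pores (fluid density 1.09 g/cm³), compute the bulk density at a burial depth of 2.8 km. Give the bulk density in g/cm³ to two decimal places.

Porosity at depth: phi = 0.56·exp(−0.56×2.8) = 0.56×0.2085 = 0.1167
Bulk density: ρ_b = (1−phi)ρ_g + phi·ρ_f = 0.8833×2.77 + 0.1167×1.09
       = 2.447 + 0.127 = 2.574 g/cm³

2.57 g/cm³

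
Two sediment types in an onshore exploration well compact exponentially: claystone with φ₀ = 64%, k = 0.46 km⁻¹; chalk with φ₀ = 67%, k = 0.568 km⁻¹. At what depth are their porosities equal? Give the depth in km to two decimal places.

0.42 km

Set φ₀ₐ e^(−kₐz) = φ₀ᵦ e^(−kᵦz) ⇒ ln(φ₀ₐ/φ₀ᵦ) = (kₐ − kᵦ)·z
z = ln(0.64/0.67) / (0.46 − 0.568) = -0.0458 / -0.108 = 0.424 km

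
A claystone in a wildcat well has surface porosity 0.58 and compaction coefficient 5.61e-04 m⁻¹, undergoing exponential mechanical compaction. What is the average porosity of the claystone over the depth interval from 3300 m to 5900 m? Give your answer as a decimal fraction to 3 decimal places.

Working in km (1 km = 1000 m; k in km⁻¹ = k in m⁻¹ × 1000):
⟨φ⟩ = (1/(z₂−z₁)) ∫ φ₀ e^(−kz) dz = φ₀·(e^(−k·z₁) − e^(−k·z₂)) / (k·(z₂−z₁))
e^(−0.561×3.3) = 0.1570; e^(−0.561×5.9) = 0.0365
⟨φ⟩ = 0.58 × (0.1570 − 0.0365) / (0.561 × 2.6) = 0.58 × 0.0826 = 0.0479

0.048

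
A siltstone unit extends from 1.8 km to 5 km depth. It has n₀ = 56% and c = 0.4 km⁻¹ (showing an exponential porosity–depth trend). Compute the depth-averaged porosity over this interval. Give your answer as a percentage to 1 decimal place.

⟨n⟩ = (1/(d₂−d₁)) ∫ n₀ e^(−cd) dd = n₀·(e^(−c·d₁) − e^(−c·d₂)) / (c·(d₂−d₁))
e^(−0.4×1.8) = 0.4868; e^(−0.4×5) = 0.1353
⟨n⟩ = 0.56 × (0.4868 − 0.1353) / (0.4 × 3.2) = 0.56 × 0.2745 = 0.1537

15.4%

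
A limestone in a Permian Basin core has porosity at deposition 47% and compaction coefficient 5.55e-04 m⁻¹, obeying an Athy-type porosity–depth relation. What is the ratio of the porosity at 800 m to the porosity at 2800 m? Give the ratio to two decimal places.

3.03

Working in km (1 km = 1000 m; k in km⁻¹ = k in m⁻¹ × 1000):
n(Z₁)/n(Z₂) = e^(−k·Z₁)/e^(−k·Z₂) = e^{k(Z₂−Z₁)}
= exp(0.555 × 2) = exp(1.11) = 3.0344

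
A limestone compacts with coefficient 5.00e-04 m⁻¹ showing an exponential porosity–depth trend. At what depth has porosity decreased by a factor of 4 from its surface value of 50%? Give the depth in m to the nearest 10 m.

Working in km (1 km = 1000 m; β in km⁻¹ = β in m⁻¹ × 1000):
phi/phi₀ = 1/4 ⇒ exp(−β·d) = 1/4 ⇒ d = ln(4) / β
d = 1.3863 / 0.5 = 2.773 km

2770 m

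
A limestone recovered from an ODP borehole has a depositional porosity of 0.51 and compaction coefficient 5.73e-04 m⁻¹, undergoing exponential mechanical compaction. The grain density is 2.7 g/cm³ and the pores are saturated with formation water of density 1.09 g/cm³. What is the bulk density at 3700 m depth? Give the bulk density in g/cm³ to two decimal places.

Working in km (1 km = 1000 m; β in km⁻¹ = β in m⁻¹ × 1000):
Porosity at depth: n = 0.51·exp(−0.573×3.7) = 0.51×0.1200 = 0.0612
Bulk density: ρ_b = (1−n)ρ_g + n·ρ_f = 0.9388×2.7 + 0.0612×1.09
       = 2.535 + 0.067 = 2.601 g/cm³

2.60 g/cm³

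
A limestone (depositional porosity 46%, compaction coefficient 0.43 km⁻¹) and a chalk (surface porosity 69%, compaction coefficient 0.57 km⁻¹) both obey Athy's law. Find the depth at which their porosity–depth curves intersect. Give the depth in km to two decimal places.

2.90 km

Set phi₀ₐ e^(−cₐZ) = phi₀ᵦ e^(−cᵦZ) ⇒ ln(phi₀ₐ/phi₀ᵦ) = (cₐ − cᵦ)·Z
Z = ln(0.46/0.69) / (0.43 − 0.57) = -0.4055 / -0.14 = 2.896 km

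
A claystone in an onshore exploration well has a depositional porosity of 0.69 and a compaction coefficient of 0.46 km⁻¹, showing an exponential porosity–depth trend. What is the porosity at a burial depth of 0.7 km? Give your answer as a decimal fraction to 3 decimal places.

φ = φ₀·exp(−c·z) = 0.69 × exp(−0.46 × 0.7) = 0.69 × exp(−0.322)
  = 0.69 × 0.7247 = 0.5000

0.500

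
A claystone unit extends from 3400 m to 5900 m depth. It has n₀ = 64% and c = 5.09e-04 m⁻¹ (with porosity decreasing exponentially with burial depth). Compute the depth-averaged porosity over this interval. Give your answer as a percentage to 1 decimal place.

Working in km (1 km = 1000 m; c in km⁻¹ = c in m⁻¹ × 1000):
⟨n⟩ = (1/(d₂−d₁)) ∫ n₀ e^(−cd) dd = n₀·(e^(−c·d₁) − e^(−c·d₂)) / (c·(d₂−d₁))
e^(−0.509×3.4) = 0.1772; e^(−0.509×5.9) = 0.0496
⟨n⟩ = 0.64 × (0.1772 − 0.0496) / (0.509 × 2.5) = 0.64 × 0.1002 = 0.0641

6.4%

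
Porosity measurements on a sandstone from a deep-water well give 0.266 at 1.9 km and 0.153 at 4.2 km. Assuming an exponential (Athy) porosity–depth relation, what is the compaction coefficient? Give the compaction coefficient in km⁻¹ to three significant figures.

Athy: φ(z) = φ₀ e^(−cz) ⇒ φ₁/φ₂ = e^{c(z₂−z₁)} ⇒ c = ln(φ₁/φ₂)/(z₂−z₁)
c = ln(0.266/0.153) / (4.2 − 1.9) = ln(1.739) / 2.3 = 0.5531 / 2.3 = 0.2405 km⁻¹

0.240 km⁻¹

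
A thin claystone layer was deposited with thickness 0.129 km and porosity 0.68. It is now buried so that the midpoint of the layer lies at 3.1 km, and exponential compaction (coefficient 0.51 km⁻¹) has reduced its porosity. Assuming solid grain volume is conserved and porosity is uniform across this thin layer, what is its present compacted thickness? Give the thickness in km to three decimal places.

0.048 km

Porosity at 3.1 km: n = 0.68·exp(−0.51×3.1) = 0.1399
Solid-volume conservation: h(1−n) = h₀(1−n₀) ⇒ h = h₀·(1−n₀)/(1−n)
h = 0.129 × (1 − 0.68)/(1 − 0.1399) = 0.129 × 0.3721 = 0.0480 km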